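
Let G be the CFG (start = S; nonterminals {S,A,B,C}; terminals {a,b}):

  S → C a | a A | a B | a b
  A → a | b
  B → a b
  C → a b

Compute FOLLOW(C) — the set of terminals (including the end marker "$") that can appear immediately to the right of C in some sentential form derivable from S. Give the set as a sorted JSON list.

FIRST iteration:
[1]
  A via A→a: +{a}
  A via A→b: +{b}
  B via B→a b: +{a}
  C via C→a b: +{a}
  S via S→C a: +{a}
  S: {a}  A: {a,b}  B: {a}  C: {a}
[2] (stable)
  S: {a}  A: {a,b}  B: {a}  C: {a}

Compute FOLLOW by fixpoint:
FOLLOW(S) := {$}
iter 1:
  S→C a: FOLLOW(C) ⊇ FIRST(a) = {a}; new: +{a}
  S→a A: FOLLOW(A) ⊇ FOLLOW(S) ⊇ {$}; new: +{$}
  S→a B: FOLLOW(B) ⊇ FOLLOW(S) ⊇ {$}; new: +{$}
  S: {$}  A: {$}  B: {$}  C: {a}
iter 2: (no change)
  S: {$}  A: {$}  B: {$}  C: {a}

FOLLOW(C) = ["a"]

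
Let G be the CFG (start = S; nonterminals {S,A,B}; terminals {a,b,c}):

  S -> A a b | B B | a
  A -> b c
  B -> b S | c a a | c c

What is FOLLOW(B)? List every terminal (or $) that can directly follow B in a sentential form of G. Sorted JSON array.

FIRST sets, iterate to fixpoint:
round 1:
  A via A→b c: +{b}
  B via B→b S: +{b}
  B via B→c a a: +{c}
  S via S→A a b: +{b}
  S via S→B B: +{c}
  S via S→a: +{a}
  FIRST[S]={a,b,c}  FIRST[A]={b}  FIRST[B]={b,c}
round 2: done
  FIRST[S]={a,b,c}  FIRST[A]={b}  FIRST[B]={b,c}

FOLLOW sets:
seed FOLLOW(S) with $
[1]
  S→A a b: FOLLOW(A) ⊇ FIRST(a) = {a}; new: +{a}
  S→B B: FOLLOW(B) ⊇ FIRST(B) = {b,c}; new: +{b,c}
  S→B B: FOLLOW(B) ⊇ FOLLOW(S) ⊇ {$}; new: +{$}
  FOLLOW(S)={$}  FOLLOW(A)={a}  FOLLOW(B)={$,b,c}
[2]
  B→b S: FOLLOW(S) ⊇ FOLLOW(B) ⊇ {$,b,c}; new: +{b,c}
  FOLLOW(S)={$,b,c}  FOLLOW(A)={a}  FOLLOW(B)={$,b,c}
[3] (stable)
  FOLLOW(S)={$,b,c}  FOLLOW(A)={a}  FOLLOW(B)={$,b,c}

FOLLOW(B) = ["$", "b", "c"]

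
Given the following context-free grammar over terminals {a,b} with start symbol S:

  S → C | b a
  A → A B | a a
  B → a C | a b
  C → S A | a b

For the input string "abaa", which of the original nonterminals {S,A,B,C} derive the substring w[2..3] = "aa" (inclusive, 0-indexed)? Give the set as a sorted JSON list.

CNF form of G:
  S -> S A | T0 T1 | T1 T0
  A -> A B | T0 T0
  B -> T0 C | T0 T1
  C -> S A | T0 T1
  T0 -> a
  T1 -> b

CYK table (by increasing span) (cells [i..j] with 2 ≤ i ≤ j ≤ 3 only):
  [2..2]={T0}  "a"  orig:{}
  [3..3]={T0}  "a"  orig:{}
  [2..3]={A}  "aa"

Original NTs in T[2,3] deriving "aa": ["A"]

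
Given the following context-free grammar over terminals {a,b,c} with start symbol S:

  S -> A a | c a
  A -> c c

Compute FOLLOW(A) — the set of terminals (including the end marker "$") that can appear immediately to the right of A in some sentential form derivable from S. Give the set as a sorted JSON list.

FIRST sets, iterate to fixpoint:
pass 1:
  A via A→c c: +{c}
  S via S→A a: +{c}
  FIRST[S]={c}  FIRST[A]={c}
pass 2: (stable)
  FIRST[S]={c}  FIRST[A]={c}

FOLLOW iteration:
FOLLOW(S) := {$}
[1]
  S→A a: FOLLOW(A) ⊇ FIRST(a) = {a}; new: +{a}
  FOLLOW[S]={$}  FOLLOW[A]={a}
[2] (stable)
  FOLLOW[S]={$}  FOLLOW[A]={a}

FOLLOW(A) = ["a"]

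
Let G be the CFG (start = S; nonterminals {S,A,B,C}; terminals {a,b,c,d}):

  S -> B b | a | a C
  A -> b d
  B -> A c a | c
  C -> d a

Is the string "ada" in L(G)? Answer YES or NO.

Convert to CNF:
  S -> B T0 | T3 C | a
  A -> T0 T1
  B -> A X4 | c
  C -> T1 T3
  T0 -> b
  T1 -> d
  T2 -> c
  T3 -> a
  X4 -> T2 T3

CYK table (by increasing span):
  [0..0]={S,T3}  "a"  orig:{S}
  [1..1]={T1}  "d"  orig:{}
  [2..2]={S,T3}  "a"  orig:{S}
  [0..1]=∅  "ad"
  [1..2]={C}  "da"
  [0..2]={S}  "ada"

S ∈ T[0,2] ⇒ YES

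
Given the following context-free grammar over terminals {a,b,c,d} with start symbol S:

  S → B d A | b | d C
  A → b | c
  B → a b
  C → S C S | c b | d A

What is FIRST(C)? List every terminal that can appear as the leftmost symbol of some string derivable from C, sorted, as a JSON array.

FIRST sets, iterate to fixpoint:
iter 1:
  A via A→b: +{b}
  A via A→c: +{c}
  B via B→a b: +{a}
  C via C→c b: +{c}
  C via C→d A: +{d}
  S via S→B d A: +{a}
  S via S→b: +{b}
  S via S→d C: +{d}
  S: {a,b,d}  A: {b,c}  B: {a}  C: {c,d}
iter 2:
  C via C→S C S: +{a,b}
  S: {a,b,d}  A: {b,c}  B: {a}  C: {a,b,c,d}
iter 3: (stable)
  S: {a,b,d}  A: {b,c}  B: {a}  C: {a,b,c,d}

FIRST(C) = ["a", "b", "c", "d"]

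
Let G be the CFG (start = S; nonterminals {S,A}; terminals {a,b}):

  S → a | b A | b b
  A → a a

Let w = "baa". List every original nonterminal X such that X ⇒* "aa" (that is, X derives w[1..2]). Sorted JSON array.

CNF form of G:
  S -> T1 A | T1 T1 | a
  A -> T0 T0
  T0 -> a
  T1 -> b

Fill CYK table bottom-up (cells [i..j] with 1 ≤ i ≤ j ≤ 2 only):
  T[1,1] 'a' = {S,T0}  orig:{S}
  T[2,2] 'a' = {S,T0}  orig:{S}
  T[1,2] 'aa' = {A}

Original NTs in T[1,2] deriving "aa": ["A"]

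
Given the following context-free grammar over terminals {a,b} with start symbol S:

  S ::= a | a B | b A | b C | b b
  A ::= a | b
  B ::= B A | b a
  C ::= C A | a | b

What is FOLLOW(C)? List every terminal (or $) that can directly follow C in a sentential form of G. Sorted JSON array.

FIRST iteration:
pass 1:
  A via A→a: +{a}
  A via A→b: +{b}
  B via B→b a: +{b}
  C via C→a: +{a}
  C via C→b: +{b}
  S via S→a: +{a}
  S via S→b A: +{b}
  S: {a,b}  A: {a,b}  B: {b}  C: {a,b}
pass 2: (stable)
  S: {a,b}  A: {a,b}  B: {b}  C: {a,b}

FOLLOW sets:
initialize: $ ∈ FOLLOW(S)
pass 1:
  B→B A: FOLLOW(B) ⊇ FIRST(A) = {a,b}; new: +{a,b}
  B→B A: FOLLOW(A) ⊇ FOLLOW(B) ⊇ {a,b}; new: +{a,b}
  C→C A: FOLLOW(C) ⊇ FIRST(A) = {a,b}; new: +{a,b}
  S→a B: FOLLOW(B) ⊇ FOLLOW(S) ⊇ {$}; new: +{$}
  S→b A: FOLLOW(A) ⊇ FOLLOW(S) ⊇ {$}; new: +{$}
  S→b C: FOLLOW(C) ⊇ FOLLOW(S) ⊇ {$}; new: +{$}
  S: {$}  A: {$,a,b}  B: {$,a,b}  C: {$,a,b}
pass 2: done
  S: {$}  A: {$,a,b}  B: {$,a,b}  C: {$,a,b}

FOLLOW(C) = ["$", "a", "b"]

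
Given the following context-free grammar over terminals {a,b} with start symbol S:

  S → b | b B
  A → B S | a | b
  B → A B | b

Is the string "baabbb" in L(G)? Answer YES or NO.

CNF form of G:
  S -> T0 B | b
  A -> B S | a | b
  B -> A B | b
  T0 -> b

CYK table (by increasing span):
  T[0,0] 'b' = {A,B,S,T0}  orig:{A,B,S}
  T[1,1] 'a' = {A}
  T[2,2] 'a' = {A}
  T[3,3] 'b' = {A,B,S,T0}  orig:{A,B,S}
  T[4,4] 'b' = {A,B,S,T0}  orig:{A,B,S}
  T[5,5] 'b' = {A,B,S,T0}  orig:{A,B,S}
  T[0,1] 'ba' = ∅
  T[1,2] 'aa' = ∅
  T[2,3] 'ab' = {B}
  T[3,4] 'bb' = {A,B,S}
  T[4,5] 'bb' = {A,B,S}
  T[0,2] 'baa' = ∅
  T[1,3] 'aab' = {B}
  T[2,4] 'abb' = {A,B}
  T[3,5] 'bbb' = {A,B,S}
  T[0,3] 'baab' = {B,S}
  T[1,4] 'aabb' = {A,B}
  T[2,5] 'abbb' = {A,B}
  T[0,4] 'baabb' = {A,B,S}
  T[1,5] 'aabbb' = {A,B}
  T[0,5] 'baabbb' = {A,B,S}

S ∈ T[0,5] ⇒ YES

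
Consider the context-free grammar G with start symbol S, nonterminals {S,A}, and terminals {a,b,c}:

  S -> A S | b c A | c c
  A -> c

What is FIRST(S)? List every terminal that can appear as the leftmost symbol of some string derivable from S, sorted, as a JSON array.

Compute FIRST by fixpoint:
iter 1:
  A via A→c: +{c}
  S via S→A S: +{c}
  S via S→b c A: +{b}
  FIRST[S]={b,c}  FIRST[A]={c}
iter 2: (stable)
  FIRST[S]={b,c}  FIRST[A]={c}

FIRST(S) = ["b", "c"]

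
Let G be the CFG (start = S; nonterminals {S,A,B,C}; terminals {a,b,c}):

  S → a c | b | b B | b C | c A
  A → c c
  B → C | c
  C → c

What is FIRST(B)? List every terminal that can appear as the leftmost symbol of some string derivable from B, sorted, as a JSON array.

FIRST sets, iterate to fixpoint:
iter 1:
  A via A→c c: +{c}
  B via B→c: +{c}
  C via C→c: +{c}
  S via S→a c: +{a}
  S via S→b: +{b}
  S via S→c A: +{c}
  FIRST(S)={a,b,c}  FIRST(A)={c}  FIRST(B)={c}  FIRST(C)={c}
iter 2: done
  FIRST(S)={a,b,c}  FIRST(A)={c}  FIRST(B)={c}  FIRST(C)={c}

FIRST(B) = ["c"]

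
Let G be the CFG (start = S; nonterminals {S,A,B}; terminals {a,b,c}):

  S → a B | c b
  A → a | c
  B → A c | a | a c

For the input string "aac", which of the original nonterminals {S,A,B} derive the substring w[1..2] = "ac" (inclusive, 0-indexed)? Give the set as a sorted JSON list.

CNF form of G:
  S -> T0 T2 | T1 B
  A -> a | c
  B -> A T0 | T1 T0 | a
  T0 -> c
  T1 -> a
  T2 -> b

CYK fill — only the sub-triangle for w[1..2]:
  T[1,1] 'a' = {A,B,T1}  orig:{A,B}
  T[2,2] 'c' = {A,T0}  orig:{A}
  T[1,2] 'ac' = {B}

Original NTs in T[1,2] deriving "ac": ["B"]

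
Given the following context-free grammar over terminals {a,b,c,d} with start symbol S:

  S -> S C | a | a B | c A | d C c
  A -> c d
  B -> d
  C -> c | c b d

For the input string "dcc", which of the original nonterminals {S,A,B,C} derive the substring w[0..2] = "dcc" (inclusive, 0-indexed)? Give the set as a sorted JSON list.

CNF form of G:
  S -> S C | T0 A | T1 X5 | T3 B | a
  A -> T0 T1
  B -> d
  C -> T0 X4 | c
  T0 -> c
  T1 -> d
  T2 -> b
  T3 -> a
  X4 -> T2 T1
  X5 -> C T0

CYK fill — only the sub-triangle for w[0..2]:
  T[0,0] 'd' = {B,T1}  orig:{B}
  T[1,1] 'c' = {C,T0}  orig:{C}
  T[2,2] 'c' = {C,T0}  orig:{C}
  T[0,1] 'dc' = ∅
  T[1,2] 'cc' = {X5}  orig:{}
  T[0,2] 'dcc' = {S}

Original NTs in T[0,2] deriving "dcc": ["S"]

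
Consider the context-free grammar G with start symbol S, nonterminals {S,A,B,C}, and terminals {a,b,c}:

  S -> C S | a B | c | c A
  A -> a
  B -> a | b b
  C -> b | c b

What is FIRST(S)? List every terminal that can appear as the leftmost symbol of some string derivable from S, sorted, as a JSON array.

Compute FIRST by fixpoint:
round 1:
  A via A→a: +{a}
  B via B→a: +{a}
  B via B→b b: +{b}
  C via C→b: +{b}
  C via C→c b: +{c}
  S via S→C S: +{b,c}
  S via S→a B: +{a}
  FIRST(S)={a,b,c}  FIRST(A)={a}  FIRST(B)={a,b}  FIRST(C)={b,c}
round 2: (no change)
  FIRST(S)={a,b,c}  FIRST(A)={a}  FIRST(B)={a,b}  FIRST(C)={b,c}

FIRST(S) = ["a", "b", "c"]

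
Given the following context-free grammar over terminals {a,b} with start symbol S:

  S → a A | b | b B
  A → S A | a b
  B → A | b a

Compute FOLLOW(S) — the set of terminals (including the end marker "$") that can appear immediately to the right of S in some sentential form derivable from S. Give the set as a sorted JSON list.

FIRST sets, iterate to fixpoint:
[1]
  A via A→a b: +{a}
  B via B→A: +{a}
  B via B→b a: +{b}
  S via S→a A: +{a}
  S via S→b: +{b}
  S: {a,b}  A: {a}  B: {a,b}
[2]
  A via A→S A: +{b}
  S: {a,b}  A: {a,b}  B: {a,b}
[3] done
  S: {a,b}  A: {a,b}  B: {a,b}

FOLLOW sets:
seed FOLLOW(S) with $
round 1:
  A→S A: FOLLOW(S) ⊇ FIRST(A) = {a,b}; new: +{a,b}
  S→a A: FOLLOW(A) ⊇ FOLLOW(S) ⊇ {$,a,b}; new: +{$,a,b}
  S→b B: FOLLOW(B) ⊇ FOLLOW(S) ⊇ {$,a,b}; new: +{$,a,b}
  S: {$,a,b}  A: {$,a,b}  B: {$,a,b}
round 2: (no change)
  S: {$,a,b}  A: {$,a,b}  B: {$,a,b}

FOLLOW(S) = ["$", "a", "b"]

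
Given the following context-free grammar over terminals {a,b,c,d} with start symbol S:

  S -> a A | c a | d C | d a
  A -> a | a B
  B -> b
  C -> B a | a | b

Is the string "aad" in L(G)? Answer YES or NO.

Convert to CNF:
  S -> T0 A | T1 T0 | T2 C | T2 T0
  A -> T0 B | a
  B -> b
  C -> B T0 | a | b
  T0 -> a
  T1 -> c
  T2 -> d

Fill CYK table bottom-up:
  cell(0,0) a: {A,C,T0}  orig:{A,C}
  cell(1,1) a: {A,C,T0}  orig:{A,C}
  cell(2,2) d: {T2}  orig:{}
  cell(0,1) aa: {S}
  cell(1,2) ad: ∅
  cell(0,2) aad: ∅

S ∉ T[0,2] ⇒ NO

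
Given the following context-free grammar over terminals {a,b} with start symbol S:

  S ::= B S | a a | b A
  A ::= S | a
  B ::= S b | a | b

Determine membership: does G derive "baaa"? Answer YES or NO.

CNF form of G:
  S -> B S | T0 T0 | T1 A
  A -> B S | T0 T0 | T1 A | a
  B -> S T1 | a | b
  T0 -> a
  T1 -> b

CYK fill:
  T[0,0] 'b' = {B,T1}  orig:{B}
  T[1,1] 'a' = {A,B,T0}  orig:{A,B}
  T[2,2] 'a' = {A,B,T0}  orig:{A,B}
  T[3,3] 'a' = {A,B,T0}  orig:{A,B}
  T[0,1] 'ba' = {A,S}
  T[1,2] 'aa' = {A,S}
  T[2,3] 'aa' = {A,S}
  T[0,2] 'baa' = {A,S}
  T[1,3] 'aaa' = {A,S}
  T[0,3] 'baaa' = {A,S}

S ∈ T[0,3] ⇒ YES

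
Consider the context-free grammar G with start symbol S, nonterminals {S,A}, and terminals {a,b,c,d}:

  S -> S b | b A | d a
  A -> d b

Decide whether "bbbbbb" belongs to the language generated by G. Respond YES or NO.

CNF form of G:
  S -> S T1 | T0 T2 | T1 A
  A -> T0 T1
  T0 -> d
  T1 -> b
  T2 -> a

CYK fill:
  [0..0]={T1}  "b"  orig:{}
  [1..1]={T1}  "b"  orig:{}
  [2..2]={T1}  "b"  orig:{}
  [3..3]={T1}  "b"  orig:{}
  [4..4]={T1}  "b"  orig:{}
  [5..5]={T1}  "b"  orig:{}
  [0..1]=∅  "bb"
  [1..2]=∅  "bb"
  [2..3]=∅  "bb"
  [3..4]=∅  "bb"
  [4..5]=∅  "bb"
  [0..2]=∅  "bbb"
  [1..3]=∅  "bbb"
  [2..4]=∅  "bbb"
  [3..5]=∅  "bbb"
  [0..3]=∅  "bbbb"
  [1..4]=∅  "bbbb"
  [2..5]=∅  "bbbb"
  [0..4]=∅  "bbbbb"
  [1..5]=∅  "bbbbb"
  [0..5]=∅  "bbbbbb"

S ∉ T[0,5] ⇒ NO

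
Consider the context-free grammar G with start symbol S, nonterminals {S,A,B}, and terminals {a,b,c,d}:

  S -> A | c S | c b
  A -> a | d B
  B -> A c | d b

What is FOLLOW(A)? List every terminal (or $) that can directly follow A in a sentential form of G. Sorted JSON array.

FIRST iteration:
[1]
  A via A→a: +{a}
  A via A→d B: +{d}
  B via B→A c: +{a,d}
  S via S→A: +{a,d}
  S via S→c S: +{c}
  S: {a,c,d}  A: {a,d}  B: {a,d}
[2] (no change)
  S: {a,c,d}  A: {a,d}  B: {a,d}

Compute FOLLOW by fixpoint:
FOLLOW(S) := {$}
round 1:
  B→A c: FOLLOW(A) ⊇ FIRST(c) = {c}; new: +{c}
  S→A: FOLLOW(A) ⊇ FOLLOW(S) ⊇ {$}; new: +{$}
  S: {$}  A: {$,c}  B: {}
round 2:
  A→d B: FOLLOW(B) ⊇ FOLLOW(A) ⊇ {$,c}; new: +{$,c}
  S: {$}  A: {$,c}  B: {$,c}
round 3: (stable)
  S: {$}  A: {$,c}  B: {$,c}

FOLLOW(A) = ["$", "c"]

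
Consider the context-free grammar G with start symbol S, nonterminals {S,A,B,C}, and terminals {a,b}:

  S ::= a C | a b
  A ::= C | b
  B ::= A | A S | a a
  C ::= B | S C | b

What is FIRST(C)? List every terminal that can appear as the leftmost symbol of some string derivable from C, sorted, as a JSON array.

Compute FIRST by fixpoint:
round 1:
  A via A→b: +{b}
  B via B→A: +{b}
  B via B→a a: +{a}
  C via C→B: +{a,b}
  S via S→a C: +{a}
  FIRST(S)={a}  FIRST(A)={b}  FIRST(B)={a,b}  FIRST(C)={a,b}
round 2:
  A via A→C: +{a}
  FIRST(S)={a}  FIRST(A)={a,b}  FIRST(B)={a,b}  FIRST(C)={a,b}
round 3: (stable)
  FIRST(S)={a}  FIRST(A)={a,b}  FIRST(B)={a,b}  FIRST(C)={a,b}

FIRST(C) = ["a", "b"]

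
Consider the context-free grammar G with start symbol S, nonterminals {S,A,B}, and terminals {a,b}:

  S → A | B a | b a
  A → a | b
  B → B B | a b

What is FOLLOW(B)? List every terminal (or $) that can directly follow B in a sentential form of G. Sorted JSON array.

FIRST sets, iterate to fixpoint:
iter 1:
  A via A→a: +{a}
  A via A→b: +{b}
  B via B→a b: +{a}
  S via S→A: +{a,b}
  FIRST[S]={a,b}  FIRST[A]={a,b}  FIRST[B]={a}
iter 2: (no change)
  FIRST[S]={a,b}  FIRST[A]={a,b}  FIRST[B]={a}

FOLLOW sets:
seed FOLLOW(S) with $
iter 1:
  B→B B: FOLLOW(B) ⊇ FIRST(B) = {a}; new: +{a}
  S→A: FOLLOW(A) ⊇ FOLLOW(S) ⊇ {$}; new: +{$}
  FOLLOW(S)={$}  FOLLOW(A)={$}  FOLLOW(B)={a}
iter 2: — fixpoint
  FOLLOW(S)={$}  FOLLOW(A)={$}  FOLLOW(B)={a}

FOLLOW(B) = ["a"]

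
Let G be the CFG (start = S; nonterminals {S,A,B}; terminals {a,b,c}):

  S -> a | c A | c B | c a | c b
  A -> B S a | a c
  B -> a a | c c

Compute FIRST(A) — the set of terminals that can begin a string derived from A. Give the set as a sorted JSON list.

Compute FIRST by fixpoint:
iter 1:
  A via A→a c: +{a}
  B via B→a a: +{a}
  B via B→c c: +{c}
  S via S→a: +{a}
  S via S→c A: +{c}
  FIRST(S)={a,c}  FIRST(A)={a}  FIRST(B)={a,c}
iter 2:
  A via A→B S a: +{c}
  FIRST(S)={a,c}  FIRST(A)={a,c}  FIRST(B)={a,c}
iter 3: (no change)
  FIRST(S)={a,c}  FIRST(A)={a,c}  FIRST(B)={a,c}

FIRST(A) = ["a", "c"]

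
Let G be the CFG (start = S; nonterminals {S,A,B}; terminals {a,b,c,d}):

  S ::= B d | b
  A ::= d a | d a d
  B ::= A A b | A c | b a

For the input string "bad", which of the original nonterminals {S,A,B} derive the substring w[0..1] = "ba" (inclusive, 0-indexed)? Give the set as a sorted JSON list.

Convert to CNF:
  S -> B T0 | b
  A -> T0 T1 | T0 X4
  B -> A T3 | A X5 | T2 T1
  T0 -> d
  T1 -> a
  T2 -> b
  T3 -> c
  X4 -> T1 T0
  X5 -> A T2

Fill CYK table bottom-up — only the sub-triangle for w[0..1]:
  [0..0]={S,T2}  "b"  orig:{S}
  [1..1]={T1}  "a"  orig:{}
  [0..1]={B}  "ba"

Original NTs in T[0,1] deriving "ba": ["B"]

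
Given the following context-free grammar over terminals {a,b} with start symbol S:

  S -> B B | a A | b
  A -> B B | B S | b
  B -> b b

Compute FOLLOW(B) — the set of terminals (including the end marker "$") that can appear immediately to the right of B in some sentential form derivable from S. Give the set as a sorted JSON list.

FIRST iteration:
round 1:
  A via A→b: +{b}
  B via B→b b: +{b}
  S via S→B B: +{b}
  S via S→a A: +{a}
  FIRST[S]={a,b}  FIRST[A]={b}  FIRST[B]={b}
round 2: — fixpoint
  FIRST[S]={a,b}  FIRST[A]={b}  FIRST[B]={b}

FOLLOW iteration:
seed FOLLOW(S) with $
round 1:
  A→B B: FOLLOW(B) ⊇ FIRST(B) = {b}; new: +{b}
  A→B S: FOLLOW(B) ⊇ FIRST(S) = {a,b}; new: +{a}
  S→B B: FOLLOW(B) ⊇ FOLLOW(S) ⊇ {$}; new: +{$}
  S→a A: FOLLOW(A) ⊇ FOLLOW(S) ⊇ {$}; new: +{$}
  S: {$}  A: {$}  B: {$,a,b}
round 2: (no change)
  S: {$}  A: {$}  B: {$,a,b}

FOLLOW(B) = ["$", "a", "b"]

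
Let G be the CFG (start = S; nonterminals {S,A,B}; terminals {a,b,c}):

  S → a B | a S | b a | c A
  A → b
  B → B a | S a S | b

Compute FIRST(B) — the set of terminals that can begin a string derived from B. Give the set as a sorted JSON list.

Compute FIRST by fixpoint:
iter 1:
  A via A→b: +{b}
  B via B→b: +{b}
  S via S→a B: +{a}
  S via S→b a: +{b}
  S via S→c A: +{c}
  FIRST[S]={a,b,c}  FIRST[A]={b}  FIRST[B]={b}
iter 2:
  B via B→S a S: +{a,c}
  FIRST[S]={a,b,c}  FIRST[A]={b}  FIRST[B]={a,b,c}
iter 3: done
  FIRST[S]={a,b,c}  FIRST[A]={b}  FIRST[B]={a,b,c}

FIRST(B) = ["a", "b", "c"]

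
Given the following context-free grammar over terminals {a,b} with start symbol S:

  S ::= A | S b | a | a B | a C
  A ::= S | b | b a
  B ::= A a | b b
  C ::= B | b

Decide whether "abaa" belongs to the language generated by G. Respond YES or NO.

Convert to CNF:
  S -> S T0 | T0 T1 | T1 B | T1 C | a | b
  A -> S T0 | T0 T1 | T1 B | T1 C | a | b
  B -> A T1 | T0 T0
  C -> A T1 | T0 T0 | b
  T0 -> b
  T1 -> a

CYK fill:
  T[0,0] 'a' = {A,S,T1}  orig:{A,S}
  T[1,1] 'b' = {A,C,S,T0}  orig:{A,C,S}
  T[2,2] 'a' = {A,S,T1}  orig:{A,S}
  T[3,3] 'a' = {A,S,T1}  orig:{A,S}
  T[0,1] 'ab' = {A,S}
  T[1,2] 'ba' = {A,B,C,S}
  T[2,3] 'aa' = {B,C}
  T[0,2] 'aba' = {A,B,C,S}
  T[1,3] 'baa' = {B,C}
  T[0,3] 'abaa' = {A,B,C,S}

S ∈ T[0,3] ⇒ YES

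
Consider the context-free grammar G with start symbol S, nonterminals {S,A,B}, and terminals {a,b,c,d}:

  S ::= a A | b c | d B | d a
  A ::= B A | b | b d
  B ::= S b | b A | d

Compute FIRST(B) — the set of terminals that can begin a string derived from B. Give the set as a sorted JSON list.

Compute FIRST by fixpoint:
pass 1:
  A via A→b: +{b}
  B via B→b A: +{b}
  B via B→d: +{d}
  S via S→a A: +{a}
  S via S→b c: +{b}
  S via S→d B: +{d}
  FIRST[S]={a,b,d}  FIRST[A]={b}  FIRST[B]={b,d}
pass 2:
  A via A→B A: +{d}
  B via B→S b: +{a}
  FIRST[S]={a,b,d}  FIRST[A]={b,d}  FIRST[B]={a,b,d}
pass 3:
  A via A→B A: +{a}
  FIRST[S]={a,b,d}  FIRST[A]={a,b,d}  FIRST[B]={a,b,d}
pass 4: (no change)
  FIRST[S]={a,b,d}  FIRST[A]={a,b,d}  FIRST[B]={a,b,d}

FIRST(B) = ["a", "b", "d"]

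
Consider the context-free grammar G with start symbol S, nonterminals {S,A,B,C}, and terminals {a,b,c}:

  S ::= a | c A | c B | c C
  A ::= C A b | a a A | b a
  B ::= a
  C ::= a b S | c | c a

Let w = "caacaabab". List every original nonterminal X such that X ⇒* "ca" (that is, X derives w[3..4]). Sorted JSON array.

CNF form of G:
  S -> T2 A | T2 B | T2 C | a
  A -> C X3 | T0 T1 | T1 X4
  B -> a
  C -> T1 X5 | T2 T1 | c
  T0 -> b
  T1 -> a
  T2 -> c
  X3 -> A T0
  X4 -> T1 A
  X5 -> T0 S

Fill CYK table bottom-up (cells [i..j] with 3 ≤ i ≤ j ≤ 4 only):
  T[3,3] 'c' = {C,T2}  orig:{C}
  T[4,4] 'a' = {B,S,T1}  orig:{B,S}
  T[3,4] 'ca' = {C,S}

Original NTs in T[3,4] deriving "ca": ["C", "S"]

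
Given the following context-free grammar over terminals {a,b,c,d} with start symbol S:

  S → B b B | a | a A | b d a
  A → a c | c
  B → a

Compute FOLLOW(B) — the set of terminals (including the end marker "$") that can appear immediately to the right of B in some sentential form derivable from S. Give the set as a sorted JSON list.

FIRST sets, iterate to fixpoint:
[1]
  A via A→a c: +{a}
  A via A→c: +{c}
  B via B→a: +{a}
  S via S→B b B: +{a}
  S via S→b d a: +{b}
  FIRST(S)={a,b}  FIRST(A)={a,c}  FIRST(B)={a}
[2] — fixpoint
  FIRST(S)={a,b}  FIRST(A)={a,c}  FIRST(B)={a}

Compute FOLLOW by fixpoint:
initialize: $ ∈ FOLLOW(S)
pass 1:
  S→B b B: FOLLOW(B) ⊇ FIRST(b) = {b}; new: +{b}
  S→B b B: FOLLOW(B) ⊇ FOLLOW(S) ⊇ {$}; new: +{$}
  S→a A: FOLLOW(A) ⊇ FOLLOW(S) ⊇ {$}; new: +{$}
  FOLLOW[S]={$}  FOLLOW[A]={$}  FOLLOW[B]={$,b}
pass 2: done
  FOLLOW[S]={$}  FOLLOW[A]={$}  FOLLOW[B]={$,b}

FOLLOW(B) = ["$", "b"]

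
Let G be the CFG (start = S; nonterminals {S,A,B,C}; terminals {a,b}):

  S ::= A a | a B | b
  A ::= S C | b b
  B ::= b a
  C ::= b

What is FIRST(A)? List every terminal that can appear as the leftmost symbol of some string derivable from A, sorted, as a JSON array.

FIRST iteration:
pass 1:
  A via A→b b: +{b}
  B via B→b a: +{b}
  C via C→b: +{b}
  S via S→A a: +{b}
  S via S→a B: +{a}
  S: {a,b}  A: {b}  B: {b}  C: {b}
pass 2:
  A via A→S C: +{a}
  S: {a,b}  A: {a,b}  B: {b}  C: {b}
pass 3: (no change)
  S: {a,b}  A: {a,b}  B: {b}  C: {b}

FIRST(A) = ["a", "b"]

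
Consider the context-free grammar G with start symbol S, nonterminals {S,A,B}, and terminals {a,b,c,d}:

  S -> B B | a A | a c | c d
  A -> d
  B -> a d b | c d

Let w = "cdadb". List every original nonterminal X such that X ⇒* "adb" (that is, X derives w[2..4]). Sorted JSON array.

Convert to CNF:
  S -> B B | T0 A | T0 T3 | T3 T1
  A -> d
  B -> T0 X4 | T3 T1
  T0 -> a
  T1 -> d
  T2 -> b
  T3 -> c
  X4 -> T1 T2

CYK table (by increasing span) (cells [i..j] with 2 ≤ i ≤ j ≤ 4 only):
  [2..2]={T0}  "a"  orig:{}
  [3..3]={A,T1}  "d"  orig:{A}
  [4..4]={T2}  "b"  orig:{}
  [2..3]={S}  "ad"
  [3..4]={X4}  "db"  orig:{}
  [2..4]={B}  "adb"

Original NTs in T[2,4] deriving "adb": ["B"]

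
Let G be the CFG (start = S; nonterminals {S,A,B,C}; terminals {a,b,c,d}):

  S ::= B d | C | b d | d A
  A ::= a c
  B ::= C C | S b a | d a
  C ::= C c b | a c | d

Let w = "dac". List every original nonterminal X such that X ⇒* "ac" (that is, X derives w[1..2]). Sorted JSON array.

Convert to CNF:
  S -> B T3 | C X6 | T0 T1 | T2 T3 | T3 A | d
  A -> T0 T1
  B -> C C | S X4 | T3 T0
  C -> C X5 | T0 T1 | d
  T0 -> a
  T1 -> c
  T2 -> b
  T3 -> d
  X4 -> T2 T0
  X5 -> T1 T2
  X6 -> T1 T2

CYK table (by increasing span), restricted to cells inside w[1..2]:
  [1..1]={T0}  "a"  orig:{}
  [2..2]={T1}  "c"  orig:{}
  [1..2]={A,C,S}  "ac"

Original NTs in T[1,2] deriving "ac": ["A", "C", "S"]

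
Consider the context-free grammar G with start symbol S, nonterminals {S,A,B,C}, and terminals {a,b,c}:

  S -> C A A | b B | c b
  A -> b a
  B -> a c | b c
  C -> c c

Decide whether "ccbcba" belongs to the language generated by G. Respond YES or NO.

CNF form of G:
  S -> C X3 | T0 B | T2 T0
  A -> T0 T1
  B -> T0 T2 | T1 T2
  C -> T2 T2
  T0 -> b
  T1 -> a
  T2 -> c
  X3 -> A A

CYK fill:
  cell(0,0) c: {T2}  orig:{}
  cell(1,1) c: {T2}  orig:{}
  cell(2,2) b: {T0}  orig:{}
  cell(3,3) c: {T2}  orig:{}
  cell(4,4) b: {T0}  orig:{}
  cell(5,5) a: {T1}  orig:{}
  cell(0,1) cc: {C}
  cell(1,2) cb: {S}
  cell(2,3) bc: {B}
  cell(3,4) cb: {S}
  cell(4,5) ba: {A}
  cell(0,2) ccb: ∅
  cell(1,3) cbc: ∅
  cell(2,4) bcb: ∅
  cell(3,5) cba: ∅
  cell(0,3) ccbc: ∅
  cell(1,4) cbcb: ∅
  cell(2,5) bcba: ∅
  cell(0,4) ccbcb: ∅
  cell(1,5) cbcba: ∅
  cell(0,5) ccbcba: ∅

S ∉ T[0,5] ⇒ NO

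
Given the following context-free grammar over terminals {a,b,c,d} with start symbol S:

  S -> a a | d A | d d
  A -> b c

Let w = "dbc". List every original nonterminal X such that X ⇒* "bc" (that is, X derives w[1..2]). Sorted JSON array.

Convert to CNF:
  S -> T2 T2 | T3 A | T3 T3
  A -> T0 T1
  T0 -> b
  T1 -> c
  T2 -> a
  T3 -> d

CYK table (by increasing span), restricted to cells inside w[1..2]:
  T[1,1] 'b' = {T0}  orig:{}
  T[2,2] 'c' = {T1}  orig:{}
  T[1,2] 'bc' = {A}

Original NTs in T[1,2] deriving "bc": ["A"]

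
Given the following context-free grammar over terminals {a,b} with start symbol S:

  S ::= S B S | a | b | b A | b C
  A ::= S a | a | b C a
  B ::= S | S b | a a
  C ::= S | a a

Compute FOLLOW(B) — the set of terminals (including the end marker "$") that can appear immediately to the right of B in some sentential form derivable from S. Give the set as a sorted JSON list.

Compute FIRST by fixpoint:
[1]
  A via A→a: +{a}
  A via A→b C a: +{b}
  B via B→a a: +{a}
  C via C→a a: +{a}
  S via S→a: +{a}
  S via S→b: +{b}
  FIRST[S]={a,b}  FIRST[A]={a,b}  FIRST[B]={a}  FIRST[C]={a}
[2]
  B via B→S: +{b}
  C via C→S: +{b}
  FIRST[S]={a,b}  FIRST[A]={a,b}  FIRST[B]={a,b}  FIRST[C]={a,b}
[3] (stable)
  FIRST[S]={a,b}  FIRST[A]={a,b}  FIRST[B]={a,b}  FIRST[C]={a,b}

FOLLOW iteration:
seed FOLLOW(S) with $
round 1:
  A→S a: FOLLOW(S) ⊇ FIRST(a) = {a}; new: +{a}
  A→b C a: FOLLOW(C) ⊇ FIRST(a) = {a}; new: +{a}
  B→S b: FOLLOW(S) ⊇ FIRST(b) = {b}; new: +{b}
  S→S B S: FOLLOW(B) ⊇ FIRST(S) = {a,b}; new: +{a,b}
  S→b A: FOLLOW(A) ⊇ FOLLOW(S) ⊇ {$,a,b}; new: +{$,a,b}
  S→b C: FOLLOW(C) ⊇ FOLLOW(S) ⊇ {$,a,b}; new: +{$,b}
  FOLLOW[S]={$,a,b}  FOLLOW[A]={$,a,b}  FOLLOW[B]={a,b}  FOLLOW[C]={$,a,b}
round 2: (stable)
  FOLLOW[S]={$,a,b}  FOLLOW[A]={$,a,b}  FOLLOW[B]={a,b}  FOLLOW[C]={$,a,b}

FOLLOW(B) = ["a", "b"]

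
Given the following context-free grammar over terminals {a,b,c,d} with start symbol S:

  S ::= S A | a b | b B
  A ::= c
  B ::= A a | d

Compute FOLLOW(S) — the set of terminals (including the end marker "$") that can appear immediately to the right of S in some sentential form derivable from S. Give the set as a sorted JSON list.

Compute FIRST by fixpoint:
[1]
  A via A→c: +{c}
  B via B→A a: +{c}
  B via B→d: +{d}
  S via S→a b: +{a}
  S via S→b B: +{b}
  S: {a,b}  A: {c}  B: {c,d}
[2] done
  S: {a,b}  A: {c}  B: {c,d}

FOLLOW sets:
initialize: $ ∈ FOLLOW(S)
round 1:
  B→A a: FOLLOW(A) ⊇ FIRST(a) = {a}; new: +{a}
  S→S A: FOLLOW(S) ⊇ FIRST(A) = {c}; new: +{c}
  S→S A: FOLLOW(A) ⊇ FOLLOW(S) ⊇ {$,c}; new: +{$,c}
  S→b B: FOLLOW(B) ⊇ FOLLOW(S) ⊇ {$,c}; new: +{$,c}
  S: {$,c}  A: {$,a,c}  B: {$,c}
round 2: (stable)
  S: {$,c}  A: {$,a,c}  B: {$,c}

FOLLOW(S) = ["$", "c"]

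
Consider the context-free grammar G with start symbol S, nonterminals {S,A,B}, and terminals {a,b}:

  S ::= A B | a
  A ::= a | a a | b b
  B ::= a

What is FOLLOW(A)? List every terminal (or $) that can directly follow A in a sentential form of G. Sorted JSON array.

FIRST iteration:
[1]
  A via A→a: +{a}
  A via A→b b: +{b}
  B via B→a: +{a}
  S via S→A B: +{a,b}
  FIRST(S)={a,b}  FIRST(A)={a,b}  FIRST(B)={a}
[2] (stable)
  FIRST(S)={a,b}  FIRST(A)={a,b}  FIRST(B)={a}

Compute FOLLOW by fixpoint:
FOLLOW(S) := {$}
round 1:
  S→A B: FOLLOW(A) ⊇ FIRST(B) = {a}; new: +{a}
  S→A B: FOLLOW(B) ⊇ FOLLOW(S) ⊇ {$}; new: +{$}
  FOLLOW(S)={$}  FOLLOW(A)={a}  FOLLOW(B)={$}
round 2: (no change)
  FOLLOW(S)={$}  FOLLOW(A)={a}  FOLLOW(B)={$}

FOLLOW(A) = ["a"]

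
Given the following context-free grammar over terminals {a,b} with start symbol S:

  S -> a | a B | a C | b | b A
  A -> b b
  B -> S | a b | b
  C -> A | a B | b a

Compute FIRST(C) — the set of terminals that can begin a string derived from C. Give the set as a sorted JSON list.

Compute FIRST by fixpoint:
pass 1:
  A via A→b b: +{b}
  B via B→a b: +{a}
  B via B→b: +{b}
  C via C→A: +{b}
  C via C→a B: +{a}
  S via S→a: +{a}
  S via S→b: +{b}
  FIRST[S]={a,b}  FIRST[A]={b}  FIRST[B]={a,b}  FIRST[C]={a,b}
pass 2: (stable)
  FIRST[S]={a,b}  FIRST[A]={b}  FIRST[B]={a,b}  FIRST[C]={a,b}

FIRST(C) = ["a", "b"]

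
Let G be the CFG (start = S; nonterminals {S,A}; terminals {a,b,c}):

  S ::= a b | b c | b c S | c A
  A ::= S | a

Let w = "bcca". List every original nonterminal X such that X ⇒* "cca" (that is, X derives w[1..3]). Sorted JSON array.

Convert to CNF:
  S -> T0 T1 | T1 T2 | T1 X4 | T2 A
  A -> T0 T1 | T1 T2 | T1 X3 | T2 A | a
  T0 -> a
  T1 -> b
  T2 -> c
  X3 -> T2 S
  X4 -> T2 S

Fill CYK table bottom-up, restricted to cells inside w[1..3]:
  cell(1,1) c: {T2}  orig:{}
  cell(2,2) c: {T2}  orig:{}
  cell(3,3) a: {A,T0}  orig:{A}
  cell(1,2) cc: ∅
  cell(2,3) ca: {A,S}
  cell(1,3) cca: {A,S,X3,X4}  orig:{A,S}

Original NTs in T[1,3] deriving "cca": ["A", "S"]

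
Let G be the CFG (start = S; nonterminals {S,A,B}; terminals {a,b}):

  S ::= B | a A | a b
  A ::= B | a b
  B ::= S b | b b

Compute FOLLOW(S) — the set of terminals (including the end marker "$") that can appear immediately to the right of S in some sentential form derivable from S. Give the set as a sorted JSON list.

FIRST sets, iterate to fixpoint:
round 1:
  A via A→a b: +{a}
  B via B→b b: +{b}
  S via S→B: +{b}
  S via S→a A: +{a}
  FIRST(S)={a,b}  FIRST(A)={a}  FIRST(B)={b}
round 2:
  A via A→B: +{b}
  B via B→S b: +{a}
  FIRST(S)={a,b}  FIRST(A)={a,b}  FIRST(B)={a,b}
round 3: (no change)
  FIRST(S)={a,b}  FIRST(A)={a,b}  FIRST(B)={a,b}

FOLLOW sets:
FOLLOW(S) := {$}
[1]
  B→S b: FOLLOW(S) ⊇ FIRST(b) = {b}; new: +{b}
  S→B: FOLLOW(B) ⊇ FOLLOW(S) ⊇ {$,b}; new: +{$,b}
  S→a A: FOLLOW(A) ⊇ FOLLOW(S) ⊇ {$,b}; new: +{$,b}
  S: {$,b}  A: {$,b}  B: {$,b}
[2] — fixpoint
  S: {$,b}  A: {$,b}  B: {$,b}

FOLLOW(S) = ["$", "b"]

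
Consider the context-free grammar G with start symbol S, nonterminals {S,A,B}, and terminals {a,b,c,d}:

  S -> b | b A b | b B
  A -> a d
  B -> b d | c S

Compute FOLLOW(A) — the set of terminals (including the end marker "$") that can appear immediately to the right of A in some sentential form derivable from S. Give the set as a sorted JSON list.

FIRST sets, iterate to fixpoint:
round 1:
  A via A→a d: +{a}
  B via B→b d: +{b}
  B via B→c S: +{c}
  S via S→b: +{b}
  S: {b}  A: {a}  B: {b,c}
round 2: (stable)
  S: {b}  A: {a}  B: {b,c}

FOLLOW iteration:
initialize: $ ∈ FOLLOW(S)
pass 1:
  S→b A b: FOLLOW(A) ⊇ FIRST(b) = {b}; new: +{b}
  S→b B: FOLLOW(B) ⊇ FOLLOW(S) ⊇ {$}; new: +{$}
  S: {$}  A: {b}  B: {$}
pass 2: (no change)
  S: {$}  A: {b}  B: {$}

FOLLOW(A) = ["b"]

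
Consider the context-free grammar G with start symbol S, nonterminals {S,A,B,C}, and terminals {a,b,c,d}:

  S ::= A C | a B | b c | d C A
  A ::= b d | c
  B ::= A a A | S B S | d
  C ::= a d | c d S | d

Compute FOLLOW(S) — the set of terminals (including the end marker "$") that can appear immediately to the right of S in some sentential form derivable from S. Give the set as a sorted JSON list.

FIRST sets, iterate to fixpoint:
pass 1:
  A via A→b d: +{b}
  A via A→c: +{c}
  B via B→A a A: +{b,c}
  B via B→d: +{d}
  C via C→a d: +{a}
  C via C→c d S: +{c}
  C via C→d: +{d}
  S via S→A C: +{b,c}
  S via S→a B: +{a}
  S via S→d C A: +{d}
  FIRST[S]={a,b,c,d}  FIRST[A]={b,c}  FIRST[B]={b,c,d}  FIRST[C]={a,c,d}
pass 2:
  B via B→S B S: +{a}
  FIRST[S]={a,b,c,d}  FIRST[A]={b,c}  FIRST[B]={a,b,c,d}  FIRST[C]={a,c,d}
pass 3: (no change)
  FIRST[S]={a,b,c,d}  FIRST[A]={b,c}  FIRST[B]={a,b,c,d}  FIRST[C]={a,c,d}

Compute FOLLOW by fixpoint:
seed FOLLOW(S) with $
round 1:
  B→A a A: FOLLOW(A) ⊇ FIRST(a) = {a}; new: +{a}
  B→S B S: FOLLOW(S) ⊇ FIRST(B) = {a,b,c,d}; new: +{a,b,c,d}
  B→S B S: FOLLOW(B) ⊇ FIRST(S) = {a,b,c,d}; new: +{a,b,c,d}
  S→A C: FOLLOW(A) ⊇ FIRST(C) = {a,c,d}; new: +{c,d}
  S→A C: FOLLOW(C) ⊇ FOLLOW(S) ⊇ {$,a,b,c,d}; new: +{$,a,b,c,d}
  S→a B: FOLLOW(B) ⊇ FOLLOW(S) ⊇ {$,a,b,c,d}; new: +{$}
  S→d C A: FOLLOW(A) ⊇ FOLLOW(S) ⊇ {$,a,b,c,d}; new: +{$,b}
  FOLLOW(S)={$,a,b,c,d}  FOLLOW(A)={$,a,b,c,d}  FOLLOW(B)={$,a,b,c,d}  FOLLOW(C)={$,a,b,c,d}
round 2: done
  FOLLOW(S)={$,a,b,c,d}  FOLLOW(A)={$,a,b,c,d}  FOLLOW(B)={$,a,b,c,d}  FOLLOW(C)={$,a,b,c,d}

FOLLOW(S) = ["$", "a", "b", "c", "d"]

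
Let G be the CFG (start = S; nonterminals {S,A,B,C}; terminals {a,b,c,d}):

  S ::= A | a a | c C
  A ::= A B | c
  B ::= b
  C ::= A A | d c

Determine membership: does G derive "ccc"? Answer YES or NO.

CNF form of G:
  S -> A B | T1 C | T2 T2 | c
  A -> A B | c
  B -> b
  C -> A A | T0 T1
  T0 -> d
  T1 -> c
  T2 -> a

CYK table (by increasing span):
  [0..0]={A,S,T1}  "c"  orig:{A,S}
  [1..1]={A,S,T1}  "c"  orig:{A,S}
  [2..2]={A,S,T1}  "c"  orig:{A,S}
  [0..1]={C}  "cc"
  [1..2]={C}  "cc"
  [0..2]={S}  "ccc"

S ∈ T[0,2] ⇒ YES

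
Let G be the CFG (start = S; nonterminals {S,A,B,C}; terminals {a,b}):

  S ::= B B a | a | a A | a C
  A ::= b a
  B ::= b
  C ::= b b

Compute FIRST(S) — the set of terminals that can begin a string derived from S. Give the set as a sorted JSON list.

FIRST sets, iterate to fixpoint:
[1]
  A via A→b a: +{b}
  B via B→b: +{b}
  C via C→b b: +{b}
  S via S→B B a: +{b}
  S via S→a: +{a}
  FIRST[S]={a,b}  FIRST[A]={b}  FIRST[B]={b}  FIRST[C]={b}
[2] (no change)
  FIRST[S]={a,b}  FIRST[A]={b}  FIRST[B]={b}  FIRST[C]={b}

FIRST(S) = ["a", "b"]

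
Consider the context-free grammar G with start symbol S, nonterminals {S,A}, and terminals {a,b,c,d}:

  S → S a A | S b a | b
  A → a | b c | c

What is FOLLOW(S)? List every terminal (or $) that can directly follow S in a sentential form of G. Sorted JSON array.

FIRST sets, iterate to fixpoint:
pass 1:
  A via A→a: +{a}
  A via A→b c: +{b}
  A via A→c: +{c}
  S via S→b: +{b}
  FIRST(S)={b}  FIRST(A)={a,b,c}
pass 2: (stable)
  FIRST(S)={b}  FIRST(A)={a,b,c}

FOLLOW sets:
seed FOLLOW(S) with $
pass 1:
  S→S a A: FOLLOW(S) ⊇ FIRST(a) = {a}; new: +{a}
  S→S a A: FOLLOW(A) ⊇ FOLLOW(S) ⊇ {$,a}; new: +{$,a}
  S→S b a: FOLLOW(S) ⊇ FIRST(b) = {b}; new: +{b}
  S: {$,a,b}  A: {$,a}
pass 2:
  S→S a A: FOLLOW(A) ⊇ FOLLOW(S) ⊇ {$,a,b}; new: +{b}
  S: {$,a,b}  A: {$,a,b}
pass 3: done
  S: {$,a,b}  A: {$,a,b}

FOLLOW(S) = ["$", "a", "b"]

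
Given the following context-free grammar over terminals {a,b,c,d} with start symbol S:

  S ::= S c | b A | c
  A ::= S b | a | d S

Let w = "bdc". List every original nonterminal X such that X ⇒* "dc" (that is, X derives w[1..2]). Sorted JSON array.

CNF form of G:
  S -> S T2 | T0 A | c
  A -> S T0 | T1 S | a
  T0 -> b
  T1 -> d
  T2 -> c

CYK fill (cells [i..j] with 1 ≤ i ≤ j ≤ 2 only):
  T[1,1] 'd' = {T1}  orig:{}
  T[2,2] 'c' = {S,T2}  orig:{S}
  T[1,2] 'dc' = {A}

Original NTs in T[1,2] deriving "dc": ["A"]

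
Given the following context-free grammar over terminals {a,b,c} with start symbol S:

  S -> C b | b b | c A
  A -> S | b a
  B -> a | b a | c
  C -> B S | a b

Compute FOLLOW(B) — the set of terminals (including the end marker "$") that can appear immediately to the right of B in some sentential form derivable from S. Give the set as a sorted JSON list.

Compute FIRST by fixpoint:
pass 1:
  A via A→b a: +{b}
  B via B→a: +{a}
  B via B→b a: +{b}
  B via B→c: +{c}
  C via C→B S: +{a,b,c}
  S via S→C b: +{a,b,c}
  FIRST(S)={a,b,c}  FIRST(A)={b}  FIRST(B)={a,b,c}  FIRST(C)={a,b,c}
pass 2:
  A via A→S: +{a,c}
  FIRST(S)={a,b,c}  FIRST(A)={a,b,c}  FIRST(B)={a,b,c}  FIRST(C)={a,b,c}
pass 3: (stable)
  FIRST(S)={a,b,c}  FIRST(A)={a,b,c}  FIRST(B)={a,b,c}  FIRST(C)={a,b,c}

FOLLOW sets:
seed FOLLOW(S) with $
iter 1:
  C→B S: FOLLOW(B) ⊇ FIRST(S) = {a,b,c}; new: +{a,b,c}
  S→C b: FOLLOW(C) ⊇ FIRST(b) = {b}; new: +{b}
  S→c A: FOLLOW(A) ⊇ FOLLOW(S) ⊇ {$}; new: +{$}
  S: {$}  A: {$}  B: {a,b,c}  C: {b}
iter 2:
  C→B S: FOLLOW(S) ⊇ FOLLOW(C) ⊇ {b}; new: +{b}
  S→c A: FOLLOW(A) ⊇ FOLLOW(S) ⊇ {$,b}; new: +{b}
  S: {$,b}  A: {$,b}  B: {a,b,c}  C: {b}
iter 3: done
  S: {$,b}  A: {$,b}  B: {a,b,c}  C: {b}

FOLLOW(B) = ["a", "b", "c"]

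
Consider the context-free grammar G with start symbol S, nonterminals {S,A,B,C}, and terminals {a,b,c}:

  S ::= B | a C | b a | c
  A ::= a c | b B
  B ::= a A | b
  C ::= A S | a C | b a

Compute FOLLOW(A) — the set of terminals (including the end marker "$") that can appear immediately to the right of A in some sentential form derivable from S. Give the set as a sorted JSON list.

FIRST iteration:
iter 1:
  A via A→a c: +{a}
  A via A→b B: +{b}
  B via B→a A: +{a}
  B via B→b: +{b}
  C via C→A S: +{a,b}
  S via S→B: +{a,b}
  S via S→c: +{c}
  FIRST[S]={a,b,c}  FIRST[A]={a,b}  FIRST[B]={a,b}  FIRST[C]={a,b}
iter 2: done
  FIRST[S]={a,b,c}  FIRST[A]={a,b}  FIRST[B]={a,b}  FIRST[C]={a,b}

FOLLOW sets:
seed FOLLOW(S) with $
[1]
  C→A S: FOLLOW(A) ⊇ FIRST(S) = {a,b,c}; new: +{a,b,c}
  S→B: FOLLOW(B) ⊇ FOLLOW(S) ⊇ {$}; new: +{$}
  S→a C: FOLLOW(C) ⊇ FOLLOW(S) ⊇ {$}; new: +{$}
  S: {$}  A: {a,b,c}  B: {$}  C: {$}
[2]
  A→b B: FOLLOW(B) ⊇ FOLLOW(A) ⊇ {a,b,c}; new: +{a,b,c}
  B→a A: FOLLOW(A) ⊇ FOLLOW(B) ⊇ {$,a,b,c}; new: +{$}
  S: {$}  A: {$,a,b,c}  B: {$,a,b,c}  C: {$}
[3] — fixpoint
  S: {$}  A: {$,a,b,c}  B: {$,a,b,c}  C: {$}

FOLLOW(A) = ["$", "a", "b", "c"]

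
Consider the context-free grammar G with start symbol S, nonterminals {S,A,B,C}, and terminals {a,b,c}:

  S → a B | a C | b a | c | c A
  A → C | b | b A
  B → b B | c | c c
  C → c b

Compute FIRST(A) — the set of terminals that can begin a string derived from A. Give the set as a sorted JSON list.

FIRST sets, iterate to fixpoint:
round 1:
  A via A→b: +{b}
  B via B→b B: +{b}
  B via B→c: +{c}
  C via C→c b: +{c}
  S via S→a B: +{a}
  S via S→b a: +{b}
  S via S→c: +{c}
  FIRST[S]={a,b,c}  FIRST[A]={b}  FIRST[B]={b,c}  FIRST[C]={c}
round 2:
  A via A→C: +{c}
  FIRST[S]={a,b,c}  FIRST[A]={b,c}  FIRST[B]={b,c}  FIRST[C]={c}
round 3: — fixpoint
  FIRST[S]={a,b,c}  FIRST[A]={b,c}  FIRST[B]={b,c}  FIRST[C]={c}

FIRST(A) = ["b", "c"]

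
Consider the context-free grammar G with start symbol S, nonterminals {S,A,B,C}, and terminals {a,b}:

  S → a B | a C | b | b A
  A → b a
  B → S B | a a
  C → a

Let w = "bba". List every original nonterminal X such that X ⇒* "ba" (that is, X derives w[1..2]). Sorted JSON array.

Convert to CNF:
  S -> T0 A | T1 B | T1 C | b
  A -> T0 T1
  B -> S B | T1 T1
  C -> a
  T0 -> b
  T1 -> a

CYK table (by increasing span) — only the sub-triangle for w[1..2]:
  [1..1]={S,T0}  "b"  orig:{S}
  [2..2]={C,T1}  "a"  orig:{C}
  [1..2]={A}  "ba"

Original NTs in T[1,2] deriving "ba": ["A"]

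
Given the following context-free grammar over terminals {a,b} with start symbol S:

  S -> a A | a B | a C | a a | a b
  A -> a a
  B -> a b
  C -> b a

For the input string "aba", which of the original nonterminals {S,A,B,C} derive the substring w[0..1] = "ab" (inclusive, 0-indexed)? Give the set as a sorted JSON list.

Convert to CNF:
  S -> T0 A | T0 B | T0 C | T0 T0 | T0 T1
  A -> T0 T0
  B -> T0 T1
  C -> T1 T0
  T0 -> a
  T1 -> b

CYK fill — only the sub-triangle for w[0..1]:
  [0..0]={T0}  "a"  orig:{}
  [1..1]={T1}  "b"  orig:{}
  [0..1]={B,S}  "ab"

Original NTs in T[0,1] deriving "ab": ["B", "S"]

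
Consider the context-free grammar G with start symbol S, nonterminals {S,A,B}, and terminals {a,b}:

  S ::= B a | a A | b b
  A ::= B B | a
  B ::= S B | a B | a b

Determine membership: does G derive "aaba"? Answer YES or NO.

CNF form of G:
  S -> B T0 | T0 A | T1 T1
  A -> B B | a
  B -> S B | T0 B | T0 T1
  T0 -> a
  T1 -> b

Fill CYK table bottom-up:
  cell(0,0) a: {A,T0}  orig:{A}
  cell(1,1) a: {A,T0}  orig:{A}
  cell(2,2) b: {T1}  orig:{}
  cell(3,3) a: {A,T0}  orig:{A}
  cell(0,1) aa: {S}
  cell(1,2) ab: {B}
  cell(2,3) ba: ∅
  cell(0,2) aab: {B}
  cell(1,3) aba: {S}
  cell(0,3) aaba: {S}

S ∈ T[0,3] ⇒ YES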